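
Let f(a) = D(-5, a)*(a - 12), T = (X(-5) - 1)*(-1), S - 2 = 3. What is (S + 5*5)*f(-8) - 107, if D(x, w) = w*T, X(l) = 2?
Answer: -4907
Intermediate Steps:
S = 5 (S = 2 + 3 = 5)
T = -1 (T = (2 - 1)*(-1) = 1*(-1) = -1)
D(x, w) = -w (D(x, w) = w*(-1) = -w)
f(a) = -a*(-12 + a) (f(a) = (-a)*(a - 12) = (-a)*(-12 + a) = -a*(-12 + a))
(S + 5*5)*f(-8) - 107 = (5 + 5*5)*(-8*(12 - 1*(-8))) - 107 = (5 + 25)*(-8*(12 + 8)) - 107 = 30*(-8*20) - 107 = 30*(-160) - 107 = -4800 - 107 = -4907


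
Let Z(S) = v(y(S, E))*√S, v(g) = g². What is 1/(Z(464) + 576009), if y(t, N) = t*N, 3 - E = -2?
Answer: -576009/13441854822271919 + 21529600*√29/13441854822271919 ≈ 8.5825e-9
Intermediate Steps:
E = 5 (E = 3 - 1*(-2) = 3 + 2 = 5)
y(t, N) = N*t
Z(S) = 25*S^(5/2) (Z(S) = (5*S)²*√S = (25*S²)*√S = 25*S^(5/2))
1/(Z(464) + 576009) = 1/(25*464^(5/2) + 576009) = 1/(25*(861184*√29) + 576009) = 1/(21529600*√29 + 576009) = 1/(576009 + 21529600*√29)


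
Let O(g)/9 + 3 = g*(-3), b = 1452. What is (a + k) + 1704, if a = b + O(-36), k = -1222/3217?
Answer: 13191695/3217 ≈ 4100.6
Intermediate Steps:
O(g) = -27 - 27*g (O(g) = -27 + 9*(g*(-3)) = -27 + 9*(-3*g) = -27 - 27*g)
k = -1222/3217 (k = -1222*1/3217 = -1222/3217 ≈ -0.37986)
a = 2397 (a = 1452 + (-27 - 27*(-36)) = 1452 + (-27 + 972) = 1452 + 945 = 2397)
(a + k) + 1704 = (2397 - 1222/3217) + 1704 = 7709927/3217 + 1704 = 13191695/3217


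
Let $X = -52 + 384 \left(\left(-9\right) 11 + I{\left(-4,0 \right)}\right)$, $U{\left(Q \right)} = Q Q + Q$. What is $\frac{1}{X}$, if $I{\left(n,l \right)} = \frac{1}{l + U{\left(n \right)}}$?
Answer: $- \frac{1}{38036} \approx -2.6291 \cdot 10^{-5}$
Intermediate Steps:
$U{\left(Q \right)} = Q + Q^{2}$ ($U{\left(Q \right)} = Q^{2} + Q = Q + Q^{2}$)
$I{\left(n,l \right)} = \frac{1}{l + n \left(1 + n\right)}$
$X = -38036$ ($X = -52 + 384 \left(\left(-9\right) 11 + \frac{1}{0 - 4 \left(1 - 4\right)}\right) = -52 + 384 \left(-99 + \frac{1}{0 - -12}\right) = -52 + 384 \left(-99 + \frac{1}{0 + 12}\right) = -52 + 384 \left(-99 + \frac{1}{12}\right) = -52 + 384 \left(- \frac{1187}{12}\right) = -52 - 37984 = -38036$)
$\frac{1}{X} = \frac{1}{-38036} = - \frac{1}{38036}$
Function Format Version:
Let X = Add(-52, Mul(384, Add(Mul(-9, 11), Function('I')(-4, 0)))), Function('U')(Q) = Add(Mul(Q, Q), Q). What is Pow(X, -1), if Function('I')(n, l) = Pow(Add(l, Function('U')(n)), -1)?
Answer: Rational(-1, 38036) ≈ -2.6291e-5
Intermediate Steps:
Function('U')(Q) = Add(Q, Pow(Q, 2)) (Function('U')(Q) = Add(Pow(Q, 2), Q) = Add(Q, Pow(Q, 2)))
Function('I')(n, l) = Pow(Add(l, Mul(n, Add(1, n))), -1)
X = -38036 (X = Add(-52, Mul(384, Add(Mul(-9, 11), Pow(Add(0, Mul(-4, Add(1, -4))), -1)))) = Add(-52, Mul(384, Add(-99, Pow(Add(0, Mul(-4, -3)), -1)))) = Add(-52, Mul(384, Add(-99, Pow(Add(0, 12), -1)))) = Add(-52, Mul(384, Add(-99, Pow(12, -1)))) = Add(-52, Mul(384, Add(-99, Rational(1, 12)))) = Add(-52, Mul(384, Rational(-1187, 12))) = Add(-52, -37984) = -38036)
Pow(X, -1) = Pow(-38036, -1) = Rational(-1, 38036)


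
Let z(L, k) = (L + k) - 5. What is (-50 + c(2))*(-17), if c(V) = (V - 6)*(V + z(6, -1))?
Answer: 986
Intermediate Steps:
z(L, k) = -5 + L + k
c(V) = V*(-6 + V) (c(V) = (V - 6)*(V + (-5 + 6 - 1)) = (-6 + V)*(V + 0) = (-6 + V)*V = V*(-6 + V))
(-50 + c(2))*(-17) = (-50 + 2*(-6 + 2))*(-17) = (-50 + 2*(-4))*(-17) = (-50 - 8)*(-17) = -58*(-17) = 986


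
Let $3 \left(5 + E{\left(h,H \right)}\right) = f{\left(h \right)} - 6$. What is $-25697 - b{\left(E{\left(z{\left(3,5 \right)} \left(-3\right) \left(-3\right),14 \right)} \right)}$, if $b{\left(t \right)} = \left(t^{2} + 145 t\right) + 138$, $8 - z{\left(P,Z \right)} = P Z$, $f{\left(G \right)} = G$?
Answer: $-22559$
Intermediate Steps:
$z{\left(P,Z \right)} = 8 - P Z$
$E{\left(h,H \right)} = -7 + \frac{h}{3}$ ($E{\left(h,H \right)} = -5 + \frac{h - 6}{3} = -5 + \frac{-6 + h}{3} = -5 + \left(-2 + \frac{h}{3}\right) = -7 + \frac{h}{3}$)
$b{\left(t \right)} = 138 + t^{2} + 145 t$
$-25697 - b{\left(E{\left(z{\left(3,5 \right)} \left(-3\right) \left(-3\right),14 \right)} \right)} = -25697 - \left(138 + \left(-7 + \frac{\left(8 - 3 \cdot 5\right) \left(-3\right) \left(-3\right)}{3}\right)^{2} + 145 \left(-7 + \frac{\left(8 - 3 \cdot 5\right) \left(-3\right) \left(-3\right)}{3}\right)\right) = -25697 - \left(138 + \left(-7 + \frac{\left(8 - 15\right) \left(-3\right) \left(-3\right)}{3}\right)^{2} + 145 \left(-7 + \frac{\left(8 - 15\right) \left(-3\right) \left(-3\right)}{3}\right)\right) = -25697 - \left(138 + \left(-7 + \frac{\left(-7\right) \left(-3\right) \left(-3\right)}{3}\right)^{2} + 145 \left(-7 + \frac{\left(-7\right) \left(-3\right) \left(-3\right)}{3}\right)\right) = -25697 - \left(138 + \left(-7 + \frac{21 \left(-3\right)}{3}\right)^{2} + 145 \left(-7 + \frac{21 \left(-3\right)}{3}\right)\right) = -25697 - \left(138 + \left(-7 + \frac{1}{3} \left(-63\right)\right)^{2} + 145 \left(-7 + \frac{1}{3} \left(-63\right)\right)\right) = -25697 - \left(138 + \left(-7 - 21\right)^{2} + 145 \left(-7 - 21\right)\right) = -25697 - \left(138 + \left(-28\right)^{2} + 145 \left(-28\right)\right) = -25697 - \left(138 + 784 - 4060\right) = -25697 - -3138 = -25697 + 3138 = -22559$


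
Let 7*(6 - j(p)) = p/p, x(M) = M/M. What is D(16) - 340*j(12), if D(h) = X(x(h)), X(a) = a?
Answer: -13933/7 ≈ -1990.4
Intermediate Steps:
x(M) = 1
D(h) = 1
j(p) = 41/7 (j(p) = 6 - p/(7*p) = 6 - ⅐*1 = 6 - ⅐ = 41/7)
D(16) - 340*j(12) = 1 - 340*41/7 = 1 - 13940/7 = -13933/7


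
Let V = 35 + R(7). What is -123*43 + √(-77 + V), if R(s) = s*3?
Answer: -5289 + I*√21 ≈ -5289.0 + 4.5826*I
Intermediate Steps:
R(s) = 3*s
V = 56 (V = 35 + 3*7 = 35 + 21 = 56)
-123*43 + √(-77 + V) = -123*43 + √(-77 + 56) = -5289 + √(-21) = -5289 + I*√21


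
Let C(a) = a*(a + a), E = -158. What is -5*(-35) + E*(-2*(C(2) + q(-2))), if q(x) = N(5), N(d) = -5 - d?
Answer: -457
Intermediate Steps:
q(x) = -10 (q(x) = -5 - 1*5 = -5 - 5 = -10)
C(a) = 2*a**2 (C(a) = a*(2*a) = 2*a**2)
-5*(-35) + E*(-2*(C(2) + q(-2))) = -5*(-35) - (-316)*(2*2**2 - 10) = 175 - (-316)*(2*4 - 10) = 175 - (-316)*(8 - 10) = 175 - (-316)*(-2) = 175 - 158*4 = 175 - 632 = -457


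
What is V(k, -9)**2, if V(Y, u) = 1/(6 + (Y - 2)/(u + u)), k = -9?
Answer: 324/14161 ≈ 0.022880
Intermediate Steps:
V(Y, u) = 1/(6 + (-2 + Y)/(2*u)) (V(Y, u) = 1/(6 + (-2 + Y)/((2*u))) = 1/(6 + (-2 + Y)*(1/(2*u))) = 1/(6 + (-2 + Y)/(2*u)))
V(k, -9)**2 = (2*(-9)/(-2 - 9 + 12*(-9)))**2 = (2*(-9)/(-2 - 9 - 108))**2 = (2*(-9)/(-119))**2 = (2*(-9)*(-1/119))**2 = (18/119)**2 = 324/14161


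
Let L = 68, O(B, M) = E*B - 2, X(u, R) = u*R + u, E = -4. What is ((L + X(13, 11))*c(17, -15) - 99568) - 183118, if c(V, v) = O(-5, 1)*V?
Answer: -214142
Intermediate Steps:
X(u, R) = u + R*u (X(u, R) = R*u + u = u + R*u)
O(B, M) = -2 - 4*B (O(B, M) = -4*B - 2 = -2 - 4*B)
c(V, v) = 18*V (c(V, v) = (-2 - 4*(-5))*V = (-2 + 20)*V = 18*V)
((L + X(13, 11))*c(17, -15) - 99568) - 183118 = ((68 + 13*(1 + 11))*(18*17) - 99568) - 183118 = ((68 + 13*12)*306 - 99568) - 183118 = ((68 + 156)*306 - 99568) - 183118 = (224*306 - 99568) - 183118 = (68544 - 99568) - 183118 = -31024 - 183118 = -214142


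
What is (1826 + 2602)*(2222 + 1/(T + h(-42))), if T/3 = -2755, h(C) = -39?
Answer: 6808598703/692 ≈ 9.8390e+6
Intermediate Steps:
T = -8265 (T = 3*(-2755) = -8265)
(1826 + 2602)*(2222 + 1/(T + h(-42))) = (1826 + 2602)*(2222 + 1/(-8265 - 39)) = 4428*(2222 + 1/(-8304)) = 4428*(2222 - 1/8304) = 4428*(18451487/8304) = 6808598703/692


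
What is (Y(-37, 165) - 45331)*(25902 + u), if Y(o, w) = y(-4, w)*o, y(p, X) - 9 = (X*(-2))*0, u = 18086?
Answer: -2008668032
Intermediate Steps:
y(p, X) = 9 (y(p, X) = 9 + (X*(-2))*0 = 9 - 2*X*0 = 9 + 0 = 9)
Y(o, w) = 9*o
(Y(-37, 165) - 45331)*(25902 + u) = (9*(-37) - 45331)*(25902 + 18086) = (-333 - 45331)*43988 = -45664*43988 = -2008668032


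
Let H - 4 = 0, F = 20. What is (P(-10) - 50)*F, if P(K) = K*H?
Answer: -1800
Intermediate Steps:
H = 4 (H = 4 + 0 = 4)
P(K) = 4*K (P(K) = K*4 = 4*K)
(P(-10) - 50)*F = (4*(-10) - 50)*20 = (-40 - 50)*20 = -90*20 = -1800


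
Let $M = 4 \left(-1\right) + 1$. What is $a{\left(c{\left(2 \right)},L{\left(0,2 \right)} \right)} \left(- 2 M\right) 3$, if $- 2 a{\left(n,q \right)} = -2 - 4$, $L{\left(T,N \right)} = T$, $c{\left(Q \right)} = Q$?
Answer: $54$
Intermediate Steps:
$M = -3$ ($M = -4 + 1 = -3$)
$a{\left(n,q \right)} = 3$ ($a{\left(n,q \right)} = - \frac{-2 - 4}{2} = \left(- \frac{1}{2}\right) \left(-6\right) = 3$)
$a{\left(c{\left(2 \right)},L{\left(0,2 \right)} \right)} \left(- 2 M\right) 3 = 3 \left(\left(-2\right) \left(-3\right)\right) 3 = 3 \cdot 6 \cdot 3 = 18 \cdot 3 = 54$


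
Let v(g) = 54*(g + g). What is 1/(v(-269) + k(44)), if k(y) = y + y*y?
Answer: -1/27072 ≈ -3.6939e-5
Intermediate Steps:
k(y) = y + y**2
v(g) = 108*g (v(g) = 54*(2*g) = 108*g)
1/(v(-269) + k(44)) = 1/(108*(-269) + 44*(1 + 44)) = 1/(-29052 + 44*45) = 1/(-29052 + 1980) = 1/(-27072) = -1/27072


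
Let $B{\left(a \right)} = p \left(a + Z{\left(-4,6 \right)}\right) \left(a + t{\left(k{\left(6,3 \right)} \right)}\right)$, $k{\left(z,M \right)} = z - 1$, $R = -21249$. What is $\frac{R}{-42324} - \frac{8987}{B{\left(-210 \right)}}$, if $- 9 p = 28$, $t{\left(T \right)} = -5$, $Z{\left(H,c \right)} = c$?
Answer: $\frac{19068969}{33577040} \approx 0.56792$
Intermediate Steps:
$k{\left(z,M \right)} = -1 + z$
$p = - \frac{28}{9}$ ($p = \left(- \frac{1}{9}\right) 28 = - \frac{28}{9} \approx -3.1111$)
$B{\left(a \right)} = - \frac{28 \left(-5 + a\right) \left(6 + a\right)}{9}$ ($B{\left(a \right)} = - \frac{28 \left(a + 6\right) \left(a - 5\right)}{9} = - \frac{28 \left(6 + a\right) \left(-5 + a\right)}{9} = - \frac{28 \left(-5 + a\right) \left(6 + a\right)}{9}$)
$\frac{R}{-42324} - \frac{8987}{B{\left(-210 \right)}} = - \frac{21249}{-42324} - \frac{8987}{\frac{280}{3} - - \frac{1960}{3} - \frac{28 \left(-210\right)^{2}}{9}} = \left(-21249\right) \left(- \frac{1}{42324}\right) - \frac{8987}{\frac{280}{3} + \frac{1960}{3} - 137200} = \frac{7083}{14108} - \frac{8987}{\frac{280}{3} + \frac{1960}{3} - 137200} = \frac{7083}{14108} - \frac{8987}{- \frac{409360}{3}} = \frac{7083}{14108} - - \frac{627}{9520} = \frac{7083}{14108} + \frac{627}{9520} = \frac{19068969}{33577040}$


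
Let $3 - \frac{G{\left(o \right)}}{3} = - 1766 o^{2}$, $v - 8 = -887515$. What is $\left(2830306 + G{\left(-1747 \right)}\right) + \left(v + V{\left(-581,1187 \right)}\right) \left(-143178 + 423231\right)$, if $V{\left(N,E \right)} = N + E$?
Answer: $-232206911756$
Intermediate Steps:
$v = -887507$ ($v = 8 - 887515 = -887507$)
$G{\left(o \right)} = 9 + 5298 o^{2}$ ($G{\left(o \right)} = 9 - 3 \left(- 1766 o^{2}\right) = 9 + 5298 o^{2}$)
$V{\left(N,E \right)} = E + N$
$\left(2830306 + G{\left(-1747 \right)}\right) + \left(v + V{\left(-581,1187 \right)}\right) \left(-143178 + 423231\right) = \left(2830306 + \left(9 + 5298 \left(-1747\right)^{2}\right)\right) + \left(-887507 + \left(1187 - 581\right)\right) \left(-143178 + 423231\right) = \left(2830306 + \left(9 + 5298 \cdot 3052009\right)\right) + \left(-887507 + 606\right) 280053 = \left(2830306 + \left(9 + 16169543682\right)\right) - 248379285753 = \left(2830306 + 16169543691\right) - 248379285753 = 16172373997 - 248379285753 = -232206911756$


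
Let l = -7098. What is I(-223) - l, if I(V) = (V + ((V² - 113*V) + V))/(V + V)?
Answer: 6931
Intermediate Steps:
I(V) = (V² - 111*V)/(2*V) (I(V) = (V + (V² - 112*V))/((2*V)) = (V² - 111*V)*(1/(2*V)) = (V² - 111*V)/(2*V))
I(-223) - l = (-111/2 + (½)*(-223)) - 1*(-7098) = (-111/2 - 223/2) + 7098 = -167 + 7098 = 6931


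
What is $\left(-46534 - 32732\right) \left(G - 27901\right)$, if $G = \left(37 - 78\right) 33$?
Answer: $2318847564$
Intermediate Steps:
$G = -1353$ ($G = \left(-41\right) 33 = -1353$)
$\left(-46534 - 32732\right) \left(G - 27901\right) = \left(-46534 - 32732\right) \left(-1353 - 27901\right) = \left(-79266\right) \left(-29254\right) = 2318847564$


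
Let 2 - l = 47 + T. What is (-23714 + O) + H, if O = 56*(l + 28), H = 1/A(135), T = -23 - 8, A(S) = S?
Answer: -3095549/135 ≈ -22930.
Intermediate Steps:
T = -31
H = 1/135 ≈ 0.0074074
l = -14 (l = 2 - (47 - 31) = 2 - 1*16 = 2 - 16 = -14)
O = 784 (O = 56*(-14 + 28) = 56*14 = 784)
(-23714 + O) + H = (-23714 + 784) + 1/135 = -22930 + 1/135 = -3095549/135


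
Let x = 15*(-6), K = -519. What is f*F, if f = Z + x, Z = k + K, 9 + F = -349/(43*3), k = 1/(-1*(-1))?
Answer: 918080/129 ≈ 7116.9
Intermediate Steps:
k = 1 (k = 1/1 = 1)
F = -1510/129 (F = -9 - 349/(43*3) = -9 - 349/129 = -1510/129 ≈ -11.705)
Z = -518 (Z = 1 - 519 = -518)
x = -90
f = -608 (f = -518 - 90 = -608)
f*F = -608*(-1510/129) = 918080/129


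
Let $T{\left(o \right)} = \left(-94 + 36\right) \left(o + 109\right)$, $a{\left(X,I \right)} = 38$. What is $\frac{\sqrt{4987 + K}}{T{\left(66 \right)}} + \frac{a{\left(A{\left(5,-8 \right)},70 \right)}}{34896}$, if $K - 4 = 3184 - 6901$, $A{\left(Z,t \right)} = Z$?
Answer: $\frac{19}{17448} - \frac{\sqrt{26}}{1450} \approx -0.0024276$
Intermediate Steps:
$K = -3713$ ($K = 4 + \left(3184 - 6901\right) = 4 - 3717 = -3713$)
$T{\left(o \right)} = -6322 - 58 o$ ($T{\left(o \right)} = - 58 \left(109 + o\right) = -6322 - 58 o$)
$\frac{\sqrt{4987 + K}}{T{\left(66 \right)}} + \frac{a{\left(A{\left(5,-8 \right)},70 \right)}}{34896} = \frac{\sqrt{4987 - 3713}}{-6322 - 3828} + \frac{38}{34896} = \frac{\sqrt{1274}}{-6322 - 3828} + 38 \cdot \frac{1}{34896} = \frac{7 \sqrt{26}}{-10150} + \frac{19}{17448} = 7 \sqrt{26} \left(- \frac{1}{10150}\right) + \frac{19}{17448} = - \frac{\sqrt{26}}{1450} + \frac{19}{17448} = \frac{19}{17448} - \frac{\sqrt{26}}{1450}$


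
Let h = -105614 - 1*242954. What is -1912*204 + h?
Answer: -738616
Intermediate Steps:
h = -348568 (h = -105614 - 242954 = -348568)
-1912*204 + h = -1912*204 - 348568 = -390048 - 348568 = -738616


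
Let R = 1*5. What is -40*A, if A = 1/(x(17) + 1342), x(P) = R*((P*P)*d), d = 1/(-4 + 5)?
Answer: -40/2787 ≈ -0.014352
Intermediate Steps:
d = 1 (d = 1/1 = 1)
R = 5
x(P) = 5*P² (x(P) = 5*((P*P)*1) = 5*(P²*1) = 5*P²)
A = 1/2787 (A = 1/(5*17² + 1342) = 1/(5*289 + 1342) = 1/(1445 + 1342) = 1/2787 ≈ 0.00035881)
-40*A = -40*1/2787 = -40/2787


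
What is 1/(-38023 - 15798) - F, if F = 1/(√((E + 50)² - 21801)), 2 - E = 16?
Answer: -1/53821 + I*√20505/20505 ≈ -1.858e-5 + 0.0069835*I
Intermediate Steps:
E = -14 (E = 2 - 1*16 = 2 - 16 = -14)
F = -I*√20505/20505 (F = 1/(√((-14 + 50)² - 21801)) = 1/(√(36² - 21801)) = 1/(√(1296 - 21801)) = 1/(√(-20505)) = 1/(I*√20505) = -I*√20505/20505 ≈ -0.0069835*I)
1/(-38023 - 15798) - F = 1/(-38023 - 15798) - (-1)*I*√20505/20505 = 1/(-53821) + I*√20505/20505 = -1/53821 + I*√20505/20505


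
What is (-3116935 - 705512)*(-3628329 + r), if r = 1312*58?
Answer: 13578222374151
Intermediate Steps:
r = 76096
(-3116935 - 705512)*(-3628329 + r) = (-3116935 - 705512)*(-3628329 + 76096) = -3822447*(-3552233) = 13578222374151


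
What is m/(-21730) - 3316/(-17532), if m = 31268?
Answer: -59516737/47621295 ≈ -1.2498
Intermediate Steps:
m/(-21730) - 3316/(-17532) = 31268/(-21730) - 3316/(-17532) = 31268*(-1/21730) - 3316*(-1/17532) = -15634/10865 + 829/4383 = -59516737/47621295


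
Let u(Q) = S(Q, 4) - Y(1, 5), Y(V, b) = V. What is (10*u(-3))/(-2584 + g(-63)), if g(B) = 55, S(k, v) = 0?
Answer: 10/2529 ≈ 0.0039541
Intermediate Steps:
u(Q) = -1 (u(Q) = 0 - 1*1 = 0 - 1 = -1)
(10*u(-3))/(-2584 + g(-63)) = (10*(-1))/(-2584 + 55) = -10/(-2529) = -1/2529*(-10) = 10/2529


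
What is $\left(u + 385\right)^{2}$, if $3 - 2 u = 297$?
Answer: $56644$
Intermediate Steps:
$u = -147$ ($u = \frac{3}{2} - \frac{297}{2} = -147$)
$\left(u + 385\right)^{2} = \left(-147 + 385\right)^{2} = 238^{2} = 56644$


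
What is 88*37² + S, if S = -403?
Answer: 120069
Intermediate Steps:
88*37² + S = 88*37² - 403 = 88*1369 - 403 = 120472 - 403 = 120069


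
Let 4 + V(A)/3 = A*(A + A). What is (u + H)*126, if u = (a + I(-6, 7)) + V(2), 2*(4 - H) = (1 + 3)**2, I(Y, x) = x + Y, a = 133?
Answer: 17892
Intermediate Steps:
V(A) = -12 + 6*A**2 (V(A) = -12 + 3*(A*(A + A)) = -12 + 3*(A*(2*A)) = -12 + 3*(2*A**2) = -12 + 6*A**2)
I(Y, x) = Y + x
H = -4 (H = 4 - (1 + 3)**2/2 = 4 - 1/2*4**2 = 4 - 1/2*16 = 4 - 8 = -4)
u = 146 (u = (133 + (-6 + 7)) + (-12 + 6*2**2) = (133 + 1) + (-12 + 6*4) = 134 + (-12 + 24) = 134 + 12 = 146)
(u + H)*126 = (146 - 4)*126 = 142*126 = 17892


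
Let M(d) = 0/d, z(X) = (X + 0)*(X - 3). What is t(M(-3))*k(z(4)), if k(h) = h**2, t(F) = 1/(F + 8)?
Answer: 2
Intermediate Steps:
z(X) = X*(-3 + X)
M(d) = 0
t(F) = 1/(8 + F)
t(M(-3))*k(z(4)) = (4*(-3 + 4))**2/(8 + 0) = (4*1)**2/8 = (1/8)*4**2 = (1/8)*16 = 2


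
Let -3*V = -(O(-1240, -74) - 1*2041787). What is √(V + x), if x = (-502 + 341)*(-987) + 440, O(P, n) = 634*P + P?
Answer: I*√7053438/3 ≈ 885.28*I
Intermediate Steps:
O(P, n) = 635*P
V = -2829187/3 (V = -(-1)*(635*(-1240) - 1*2041787)/3 = -(-1)*(-787400 - 2041787)/3 = -(-1)*(-2829187)/3 = -⅓*2829187 = -2829187/3 ≈ -9.4306e+5)
x = 159347 (x = -161*(-987) + 440 = 158907 + 440 = 159347)
√(V + x) = √(-2829187/3 + 159347) = √(-2351146/3) = I*√7053438/3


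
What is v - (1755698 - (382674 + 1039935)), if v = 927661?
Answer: 594572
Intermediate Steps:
v - (1755698 - (382674 + 1039935)) = 927661 - (1755698 - (382674 + 1039935)) = 927661 - (1755698 - 1*1422609) = 927661 - (1755698 - 1422609) = 927661 - 1*333089 = 927661 - 333089 = 594572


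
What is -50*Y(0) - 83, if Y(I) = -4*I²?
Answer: -83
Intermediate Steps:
-50*Y(0) - 83 = -(-200)*0² - 83 = -(-200)*0 - 83 = -50*0 - 83 = 0 - 83 = -83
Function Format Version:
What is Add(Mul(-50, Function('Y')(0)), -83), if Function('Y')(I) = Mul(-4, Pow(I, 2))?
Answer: -83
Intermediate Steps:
Add(Mul(-50, Function('Y')(0)), -83) = Add(Mul(-50, Mul(-4, Pow(0, 2))), -83) = Add(Mul(-50, Mul(-4, 0)), -83) = Add(Mul(-50, 0), -83) = Add(0, -83) = -83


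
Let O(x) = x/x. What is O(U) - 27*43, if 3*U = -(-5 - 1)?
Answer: -1160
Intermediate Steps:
U = 2 (U = (-(-5 - 1))/3 = (-1*(-6))/3 = (⅓)*6 = 2)
O(x) = 1
O(U) - 27*43 = 1 - 27*43 = 1 - 1161 = -1160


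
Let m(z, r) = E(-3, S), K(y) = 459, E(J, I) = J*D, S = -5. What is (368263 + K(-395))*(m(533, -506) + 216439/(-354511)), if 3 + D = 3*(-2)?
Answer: 3449526312476/354511 ≈ 9.7304e+6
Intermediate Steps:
D = -9 (D = -3 + 3*(-2) = -3 - 6 = -9)
E(J, I) = -9*J (E(J, I) = J*(-9) = -9*J)
m(z, r) = 27 (m(z, r) = -9*(-3) = 27)
(368263 + K(-395))*(m(533, -506) + 216439/(-354511)) = (368263 + 459)*(27 + 216439/(-354511)) = 368722*(27 + 216439*(-1/354511)) = 368722*(27 - 216439/354511) = 368722*(9355358/354511) = 3449526312476/354511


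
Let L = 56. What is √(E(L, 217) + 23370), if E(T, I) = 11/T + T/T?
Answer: √18323018/28 ≈ 152.88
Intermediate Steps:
E(T, I) = 1 + 11/T (E(T, I) = 11/T + 1 = 1 + 11/T)
√(E(L, 217) + 23370) = √((11 + 56)/56 + 23370) = √((1/56)*67 + 23370) = √(67/56 + 23370) = √(1308787/56) = √18323018/28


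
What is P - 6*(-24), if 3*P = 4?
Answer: 436/3 ≈ 145.33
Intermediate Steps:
P = 4/3 (P = (1/3)*4 = 4/3 ≈ 1.3333)
P - 6*(-24) = 4/3 - 6*(-24) = 4/3 + 144 = 436/3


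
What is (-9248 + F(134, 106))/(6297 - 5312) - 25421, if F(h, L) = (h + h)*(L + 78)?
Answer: -24999621/985 ≈ -25380.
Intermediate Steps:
F(h, L) = 2*h*(78 + L) (F(h, L) = (2*h)*(78 + L) = 2*h*(78 + L))
(-9248 + F(134, 106))/(6297 - 5312) - 25421 = (-9248 + 2*134*(78 + 106))/(6297 - 5312) - 25421 = (-9248 + 2*134*184)/985 - 25421 = (-9248 + 49312)*(1/985) - 25421 = 40064*(1/985) - 25421 = 40064/985 - 25421 = -24999621/985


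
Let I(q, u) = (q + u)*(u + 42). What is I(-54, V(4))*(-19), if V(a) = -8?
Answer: 40052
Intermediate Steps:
I(q, u) = (42 + u)*(q + u) (I(q, u) = (q + u)*(42 + u) = (42 + u)*(q + u))
I(-54, V(4))*(-19) = ((-8)² + 42*(-54) + 42*(-8) - 54*(-8))*(-19) = (64 - 2268 - 336 + 432)*(-19) = -2108*(-19) = 40052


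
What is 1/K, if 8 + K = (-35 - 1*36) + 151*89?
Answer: 1/13360 ≈ 7.4850e-5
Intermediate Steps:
K = 13360 (K = -8 + ((-35 - 1*36) + 151*89) = -8 + ((-35 - 36) + 13439) = -8 + (-71 + 13439) = -8 + 13368 = 13360)
1/K = 1/13360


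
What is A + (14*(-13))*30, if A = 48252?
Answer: 42792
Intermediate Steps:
A + (14*(-13))*30 = 48252 + (14*(-13))*30 = 48252 - 182*30 = 48252 - 5460 = 42792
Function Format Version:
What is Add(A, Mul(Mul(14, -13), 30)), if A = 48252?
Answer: 42792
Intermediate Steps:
Add(A, Mul(Mul(14, -13), 30)) = Add(48252, Mul(Mul(14, -13), 30)) = Add(48252, Mul(-182, 30)) = Add(48252, -5460) = 42792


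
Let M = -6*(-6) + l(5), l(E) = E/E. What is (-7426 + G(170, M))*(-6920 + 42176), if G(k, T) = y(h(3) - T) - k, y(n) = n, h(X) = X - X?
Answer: -269109048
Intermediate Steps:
h(X) = 0
l(E) = 1
M = 37 (M = -6*(-6) + 1 = 36 + 1 = 37)
G(k, T) = -T - k (G(k, T) = (0 - T) - k = -T - k)
(-7426 + G(170, M))*(-6920 + 42176) = (-7426 + (-1*37 - 1*170))*(-6920 + 42176) = (-7426 + (-37 - 170))*35256 = (-7426 - 207)*35256 = -7633*35256 = -269109048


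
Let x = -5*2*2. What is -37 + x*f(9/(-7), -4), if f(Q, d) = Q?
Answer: -79/7 ≈ -11.286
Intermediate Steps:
x = -20 (x = -10*2 = -20)
-37 + x*f(9/(-7), -4) = -37 - 180/(-7) = -37 - 180*(-1)/7 = -37 - 20*(-9/7) = -37 + 180/7 = -79/7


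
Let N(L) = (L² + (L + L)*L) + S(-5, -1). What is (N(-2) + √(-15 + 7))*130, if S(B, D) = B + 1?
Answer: 1040 + 260*I*√2 ≈ 1040.0 + 367.7*I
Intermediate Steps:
S(B, D) = 1 + B
N(L) = -4 + 3*L² (N(L) = (L² + (L + L)*L) + (1 - 5) = (L² + (2*L)*L) - 4 = (L² + 2*L²) - 4 = 3*L² - 4 = -4 + 3*L²)
(N(-2) + √(-15 + 7))*130 = ((-4 + 3*(-2)²) + √(-15 + 7))*130 = ((-4 + 3*4) + √(-8))*130 = ((-4 + 12) + 2*I*√2)*130 = (8 + 2*I*√2)*130 = 1040 + 260*I*√2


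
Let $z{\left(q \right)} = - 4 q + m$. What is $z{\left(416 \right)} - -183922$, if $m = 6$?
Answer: $182264$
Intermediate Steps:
$z{\left(q \right)} = 6 - 4 q$ ($z{\left(q \right)} = - 4 q + 6 = 6 - 4 q$)
$z{\left(416 \right)} - -183922 = \left(6 - 1664\right) - -183922 = \left(6 - 1664\right) + 183922 = -1658 + 183922 = 182264$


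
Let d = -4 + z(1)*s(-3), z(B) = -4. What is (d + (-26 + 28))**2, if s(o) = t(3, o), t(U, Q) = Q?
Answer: 100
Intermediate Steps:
s(o) = o
d = 8 (d = -4 - 4*(-3) = -4 + 12 = 8)
(d + (-26 + 28))**2 = (8 + (-26 + 28))**2 = (8 + 2)**2 = 10**2 = 100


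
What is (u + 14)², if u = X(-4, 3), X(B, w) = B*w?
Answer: 4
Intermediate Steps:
u = -12 (u = -4*3 = -12)
(u + 14)² = (-12 + 14)² = 2² = 4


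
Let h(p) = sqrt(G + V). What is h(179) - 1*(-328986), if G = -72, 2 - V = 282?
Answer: 328986 + 4*I*sqrt(22) ≈ 3.2899e+5 + 18.762*I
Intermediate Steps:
V = -280 (V = 2 - 1*282 = 2 - 282 = -280)
h(p) = 4*I*sqrt(22) (h(p) = sqrt(-72 - 280) = sqrt(-352) = 4*I*sqrt(22))
h(179) - 1*(-328986) = 4*I*sqrt(22) - 1*(-328986) = 4*I*sqrt(22) + 328986 = 328986 + 4*I*sqrt(22)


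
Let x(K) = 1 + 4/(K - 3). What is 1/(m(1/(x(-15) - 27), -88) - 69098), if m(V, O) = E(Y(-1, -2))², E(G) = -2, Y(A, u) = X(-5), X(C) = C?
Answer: -1/69094 ≈ -1.4473e-5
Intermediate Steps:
Y(A, u) = -5
x(K) = 1 + 4/(-3 + K)
m(V, O) = 4 (m(V, O) = (-2)² = 4)
1/(m(1/(x(-15) - 27), -88) - 69098) = 1/(4 - 69098) = 1/(-69094) = -1/69094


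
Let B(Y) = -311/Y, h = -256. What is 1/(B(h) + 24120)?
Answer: 256/6175031 ≈ 4.1457e-5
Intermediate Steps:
1/(B(h) + 24120) = 1/(-311/(-256) + 24120) = 1/(-311*(-1/256) + 24120) = 1/(311/256 + 24120) = 1/(6175031/256) = 256/6175031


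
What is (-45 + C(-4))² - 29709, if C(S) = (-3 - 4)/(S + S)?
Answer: -1776767/64 ≈ -27762.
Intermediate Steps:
C(S) = -7/(2*S) (C(S) = -7*1/(2*S) = -7/(2*S))
(-45 + C(-4))² - 29709 = (-45 - 7/2/(-4))² - 29709 = (-45 - 7/2*(-¼))² - 29709 = (-45 + 7/8)² - 29709 = (-353/8)² - 29709 = 124609/64 - 29709 = -1776767/64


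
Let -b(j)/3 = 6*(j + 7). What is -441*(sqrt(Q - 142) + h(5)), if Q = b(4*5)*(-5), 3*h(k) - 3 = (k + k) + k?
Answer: -2646 - 1764*sqrt(143) ≈ -23740.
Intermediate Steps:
h(k) = 1 + k (h(k) = 1 + ((k + k) + k)/3 = 1 + (2*k + k)/3 = 1 + (3*k)/3 = 1 + k)
b(j) = -126 - 18*j (b(j) = -18*(j + 7) = -18*(7 + j) = -3*(42 + 6*j) = -126 - 18*j)
Q = 2430 (Q = (-126 - 72*5)*(-5) = (-126 - 18*20)*(-5) = (-126 - 360)*(-5) = -486*(-5) = 2430)
-441*(sqrt(Q - 142) + h(5)) = -441*(sqrt(2430 - 142) + (1 + 5)) = -441*(sqrt(2288) + 6) = -441*(4*sqrt(143) + 6) = -441*(6 + 4*sqrt(143)) = -2646 - 1764*sqrt(143)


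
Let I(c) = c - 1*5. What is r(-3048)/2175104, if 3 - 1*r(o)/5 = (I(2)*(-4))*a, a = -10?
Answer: 615/2175104 ≈ 0.00028274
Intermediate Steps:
I(c) = -5 + c (I(c) = c - 5 = -5 + c)
r(o) = 615 (r(o) = 15 - 5*(-5 + 2)*(-4)*(-10) = 15 - 5*(-3*(-4))*(-10) = 15 - 60*(-10) = 15 - 5*(-120) = 15 + 600 = 615)
r(-3048)/2175104 = 615/2175104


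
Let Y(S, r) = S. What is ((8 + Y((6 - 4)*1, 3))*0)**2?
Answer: 0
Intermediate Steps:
((8 + Y((6 - 4)*1, 3))*0)**2 = ((8 + (6 - 4)*1)*0)**2 = ((8 + 2*1)*0)**2 = ((8 + 2)*0)**2 = (10*0)**2 = 0**2 = 0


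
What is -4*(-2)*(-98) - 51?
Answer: -835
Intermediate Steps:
-4*(-2)*(-98) - 51 = 8*(-98) - 51 = -784 - 51 = -835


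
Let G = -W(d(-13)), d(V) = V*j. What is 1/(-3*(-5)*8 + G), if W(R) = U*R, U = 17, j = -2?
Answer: -1/322 ≈ -0.0031056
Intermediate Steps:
d(V) = -2*V (d(V) = V*(-2) = -2*V)
W(R) = 17*R
G = -442 (G = -17*(-2*(-13)) = -17*26 = -1*442 = -442)
1/(-3*(-5)*8 + G) = 1/(-3*(-5)*8 - 442) = 1/(15*8 - 442) = 1/(120 - 442) = 1/(-322) = -1/322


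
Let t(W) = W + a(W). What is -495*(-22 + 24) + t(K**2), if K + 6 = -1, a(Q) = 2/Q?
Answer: -46107/49 ≈ -940.96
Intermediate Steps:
K = -7 (K = -6 - 1 = -7)
t(W) = W + 2/W
-495*(-22 + 24) + t(K**2) = -495*(-22 + 24) + ((-7)**2 + 2/((-7)**2)) = -495*2 + (49 + 2/49) = -990 + (49 + 2*(1/49)) = -990 + (49 + 2/49) = -990 + 2403/49 = -46107/49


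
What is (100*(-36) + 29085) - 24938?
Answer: 547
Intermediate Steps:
(100*(-36) + 29085) - 24938 = (-3600 + 29085) - 24938 = 25485 - 24938 = 547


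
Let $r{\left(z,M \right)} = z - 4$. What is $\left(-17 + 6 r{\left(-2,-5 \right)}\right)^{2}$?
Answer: $2809$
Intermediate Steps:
$r{\left(z,M \right)} = -4 + z$
$\left(-17 + 6 r{\left(-2,-5 \right)}\right)^{2} = \left(-17 + 6 \left(-4 - 2\right)\right)^{2} = \left(-17 + 6 \left(-6\right)\right)^{2} = \left(-17 - 36\right)^{2} = \left(-53\right)^{2} = 2809$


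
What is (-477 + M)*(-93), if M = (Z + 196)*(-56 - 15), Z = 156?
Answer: 2368617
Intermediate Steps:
M = -24992 (M = (156 + 196)*(-56 - 15) = 352*(-71) = -24992)
(-477 + M)*(-93) = (-477 - 24992)*(-93) = -25469*(-93) = 2368617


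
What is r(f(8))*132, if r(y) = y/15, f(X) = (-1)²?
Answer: 44/5 ≈ 8.8000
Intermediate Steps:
f(X) = 1
r(y) = y/15 (r(y) = y*(1/15) = y/15)
r(f(8))*132 = ((1/15)*1)*132 = (1/15)*132 = 44/5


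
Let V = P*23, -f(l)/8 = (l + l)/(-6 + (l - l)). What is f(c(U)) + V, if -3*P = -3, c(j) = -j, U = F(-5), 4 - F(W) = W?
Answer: -1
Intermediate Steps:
F(W) = 4 - W
U = 9 (U = 4 - 1*(-5) = 4 + 5 = 9)
P = 1 (P = -⅓*(-3) = 1)
f(l) = 8*l/3 (f(l) = -8*(l + l)/(-6 + (l - l)) = -8*2*l/(-6 + 0) = -8*2*l/(-6) = -8*2*l*(-1)/6 = -(-8)*l/3 = 8*l/3)
V = 23 (V = 1*23 = 23)
f(c(U)) + V = 8*(-1*9)/3 + 23 = (8/3)*(-9) + 23 = -24 + 23 = -1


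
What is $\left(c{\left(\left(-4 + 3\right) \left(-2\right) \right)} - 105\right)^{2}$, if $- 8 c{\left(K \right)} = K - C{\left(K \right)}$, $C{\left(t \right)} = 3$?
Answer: $\frac{703921}{64} \approx 10999.0$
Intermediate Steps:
$c{\left(K \right)} = \frac{3}{8} - \frac{K}{8}$ ($c{\left(K \right)} = - \frac{K - 3}{8} = - \frac{-3 + K}{8} = \frac{3}{8} - \frac{K}{8}$)
$\left(c{\left(\left(-4 + 3\right) \left(-2\right) \right)} - 105\right)^{2} = \left(\left(\frac{3}{8} - \frac{\left(-4 + 3\right) \left(-2\right)}{8}\right) - 105\right)^{2} = \left(\left(\frac{3}{8} - \frac{\left(-1\right) \left(-2\right)}{8}\right) - 105\right)^{2} = \left(\left(\frac{3}{8} - \frac{1}{4}\right) - 105\right)^{2} = \left(\frac{1}{8} - 105\right)^{2} = \left(- \frac{839}{8}\right)^{2} = \frac{703921}{64}$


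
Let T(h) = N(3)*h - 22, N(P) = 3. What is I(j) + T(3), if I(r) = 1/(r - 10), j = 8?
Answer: -27/2 ≈ -13.500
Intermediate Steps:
I(r) = 1/(-10 + r)
T(h) = -22 + 3*h (T(h) = 3*h - 22 = -22 + 3*h)
I(j) + T(3) = 1/(-10 + 8) + (-22 + 3*3) = 1/(-2) + (-22 + 9) = -½ - 13 = -27/2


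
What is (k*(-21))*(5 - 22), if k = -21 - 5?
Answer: -9282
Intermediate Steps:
k = -26
(k*(-21))*(5 - 22) = (-26*(-21))*(5 - 22) = 546*(-17) = -9282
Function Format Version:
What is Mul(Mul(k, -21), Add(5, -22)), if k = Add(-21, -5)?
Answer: -9282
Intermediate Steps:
k = -26
Mul(Mul(k, -21), Add(5, -22)) = Mul(Mul(-26, -21), Add(5, -22)) = Mul(546, -17) = -9282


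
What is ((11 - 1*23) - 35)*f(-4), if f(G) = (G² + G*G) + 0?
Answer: -1504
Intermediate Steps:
f(G) = 2*G² (f(G) = (G² + G²) + 0 = 2*G² + 0 = 2*G²)
((11 - 1*23) - 35)*f(-4) = ((11 - 1*23) - 35)*(2*(-4)²) = ((11 - 23) - 35)*(2*16) = (-12 - 35)*32 = -47*32 = -1504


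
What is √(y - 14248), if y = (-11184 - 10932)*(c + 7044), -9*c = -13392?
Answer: 2*I*√47176990 ≈ 13737.0*I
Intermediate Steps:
c = 1488 (c = -⅑*(-13392) = 1488)
y = -188693712 (y = (-11184 - 10932)*(1488 + 7044) = -22116*8532 = -188693712)
√(y - 14248) = √(-188693712 - 14248) = √(-188707960) = 2*I*√47176990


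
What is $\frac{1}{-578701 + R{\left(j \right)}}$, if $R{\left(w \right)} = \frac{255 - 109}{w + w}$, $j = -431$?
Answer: $- \frac{431}{249420204} \approx -1.728 \cdot 10^{-6}$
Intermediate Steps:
$R{\left(w \right)} = \frac{73}{w}$ ($R{\left(w \right)} = \frac{146}{2 w} = 146 \frac{1}{2 w} = \frac{73}{w}$)
$\frac{1}{-578701 + R{\left(j \right)}} = \frac{1}{-578701 + \frac{73}{-431}} = \frac{1}{-578701 + 73 \left(- \frac{1}{431}\right)} = \frac{1}{-578701 - \frac{73}{431}} = \frac{1}{- \frac{249420204}{431}} = - \frac{431}{249420204}$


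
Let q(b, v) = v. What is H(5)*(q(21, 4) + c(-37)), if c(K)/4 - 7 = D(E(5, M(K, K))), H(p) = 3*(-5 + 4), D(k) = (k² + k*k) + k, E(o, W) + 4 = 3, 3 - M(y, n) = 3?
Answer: -108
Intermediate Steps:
M(y, n) = 0 (M(y, n) = 3 - 1*3 = 3 - 3 = 0)
E(o, W) = -1 (E(o, W) = -4 + 3 = -1)
D(k) = k + 2*k² (D(k) = (k² + k²) + k = 2*k² + k = k + 2*k²)
H(p) = -3 (H(p) = 3*(-1) = -3)
c(K) = 32 (c(K) = 28 + 4*(-(1 + 2*(-1))) = 28 + 4*(-(1 - 2)) = 28 + 4*(-1*(-1)) = 28 + 4*1 = 28 + 4 = 32)
H(5)*(q(21, 4) + c(-37)) = -3*(4 + 32) = -3*36 = -108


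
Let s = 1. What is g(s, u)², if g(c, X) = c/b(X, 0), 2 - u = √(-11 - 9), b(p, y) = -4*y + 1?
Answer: 1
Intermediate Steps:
b(p, y) = 1 - 4*y
u = 2 - 2*I*√5 (u = 2 - √(-11 - 9) = 2 - √(-20) = 2 - 2*I*√5 ≈ 2.0 - 4.4721*I)
g(c, X) = c (g(c, X) = c/(1 - 4*0) = c/(1 + 0) = c/1 = c*1 = c)
g(s, u)² = 1² = 1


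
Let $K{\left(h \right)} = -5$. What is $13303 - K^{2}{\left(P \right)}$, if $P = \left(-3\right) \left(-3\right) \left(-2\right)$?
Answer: $13278$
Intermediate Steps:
$P = -18$ ($P = 9 \left(-2\right) = -18$)
$13303 - K^{2}{\left(P \right)} = 13303 - \left(-5\right)^{2} = 13303 - 25 = 13278$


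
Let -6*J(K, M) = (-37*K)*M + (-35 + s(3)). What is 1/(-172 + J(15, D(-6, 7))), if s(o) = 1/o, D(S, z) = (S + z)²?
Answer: -18/1327 ≈ -0.013564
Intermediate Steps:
J(K, M) = 52/9 + 37*K*M/6 (J(K, M) = -((-37*K)*M + (-35 + 1/3))/6 = -(-37*K*M + (-35 + ⅓))/6 = -(-37*K*M - 104/3)/6 = -(-104/3 - 37*K*M)/6 = 52/9 + 37*K*M/6)
1/(-172 + J(15, D(-6, 7))) = 1/(-172 + (52/9 + (37/6)*15*(-6 + 7)²)) = 1/(-172 + (52/9 + (37/6)*15*1²)) = 1/(-172 + (52/9 + (37/6)*15*1)) = 1/(-172 + (52/9 + 185/2)) = 1/(-172 + 1769/18) = 1/(-1327/18) = -18/1327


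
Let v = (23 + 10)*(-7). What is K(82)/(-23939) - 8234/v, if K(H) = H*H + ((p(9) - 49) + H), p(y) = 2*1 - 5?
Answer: 195553552/5529909 ≈ 35.363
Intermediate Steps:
p(y) = -3 (p(y) = 2 - 5 = -3)
v = -231 (v = 33*(-7) = -231)
K(H) = -52 + H + H² (K(H) = H*H + ((-3 - 49) + H) = H² + (-52 + H) = -52 + H + H²)
K(82)/(-23939) - 8234/v = (-52 + 82 + 82²)/(-23939) - 8234/(-231) = (-52 + 82 + 6724)*(-1/23939) - 8234*(-1/231) = 6754*(-1/23939) + 8234/231 = -6754/23939 + 8234/231 = 195553552/5529909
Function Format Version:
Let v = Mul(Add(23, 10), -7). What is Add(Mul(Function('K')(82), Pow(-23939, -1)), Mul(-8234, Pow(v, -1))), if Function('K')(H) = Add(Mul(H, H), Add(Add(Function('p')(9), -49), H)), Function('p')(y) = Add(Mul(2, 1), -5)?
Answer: Rational(195553552, 5529909) ≈ 35.363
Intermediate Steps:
Function('p')(y) = -3 (Function('p')(y) = Add(2, -5) = -3)
v = -231 (v = Mul(33, -7) = -231)
Function('K')(H) = Add(-52, H, Pow(H, 2)) (Function('K')(H) = Add(Mul(H, H), Add(Add(-3, -49), H)) = Add(Pow(H, 2), Add(-52, H)) = Add(-52, H, Pow(H, 2)))
Add(Mul(Function('K')(82), Pow(-23939, -1)), Mul(-8234, Pow(v, -1))) = Add(Mul(Add(-52, 82, Pow(82, 2)), Pow(-23939, -1)), Mul(-8234, Pow(-231, -1))) = Add(Mul(Add(-52, 82, 6724), Rational(-1, 23939)), Mul(-8234, Rational(-1, 231))) = Add(Mul(6754, Rational(-1, 23939)), Rational(8234, 231)) = Add(Rational(-6754, 23939), Rational(8234, 231)) = Rational(195553552, 5529909)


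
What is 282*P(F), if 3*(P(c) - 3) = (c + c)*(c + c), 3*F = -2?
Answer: 9118/9 ≈ 1013.1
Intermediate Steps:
F = -⅔ (F = (⅓)*(-2) = -⅔ ≈ -0.66667)
P(c) = 3 + 4*c²/3 (P(c) = 3 + ((c + c)*(c + c))/3 = 3 + ((2*c)*(2*c))/3 = 3 + (4*c²)/3 = 3 + 4*c²/3)
282*P(F) = 282*(3 + 4*(-⅔)²/3) = 282*(3 + (4/3)*(4/9)) = 282*(3 + 16/27) = 282*(97/27) = 9118/9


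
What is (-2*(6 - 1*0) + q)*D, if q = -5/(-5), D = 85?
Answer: -935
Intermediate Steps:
q = 1 (q = -5*(-⅕) = 1)
(-2*(6 - 1*0) + q)*D = (-2*(6 - 1*0) + 1)*85 = (-2*(6 + 0) + 1)*85 = (-2*6 + 1)*85 = (-12 + 1)*85 = -11*85 = -935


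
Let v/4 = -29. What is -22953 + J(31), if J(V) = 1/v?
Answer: -2662549/116 ≈ -22953.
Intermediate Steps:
v = -116 (v = 4*(-29) = -116)
J(V) = -1/116 (J(V) = 1/(-116) = -1/116)
-22953 + J(31) = -22953 - 1/116 = -2662549/116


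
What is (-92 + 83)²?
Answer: 81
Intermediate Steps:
(-92 + 83)² = (-9)² = 81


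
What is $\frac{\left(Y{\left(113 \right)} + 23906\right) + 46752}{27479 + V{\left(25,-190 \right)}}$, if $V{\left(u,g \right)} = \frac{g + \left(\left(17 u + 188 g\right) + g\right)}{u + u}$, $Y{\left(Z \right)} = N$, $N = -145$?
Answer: $\frac{141026}{53531} \approx 2.6345$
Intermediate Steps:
$Y{\left(Z \right)} = -145$
$V{\left(u,g \right)} = \frac{17 u + 190 g}{2 u}$ ($V{\left(u,g \right)} = \frac{g + \left(17 u + 189 g\right)}{2 u} = \left(17 u + 190 g\right) \frac{1}{2 u} = \frac{17 u + 190 g}{2 u}$)
$\frac{\left(Y{\left(113 \right)} + 23906\right) + 46752}{27479 + V{\left(25,-190 \right)}} = \frac{\left(-145 + 23906\right) + 46752}{27479 + \left(\frac{17}{2} + 95 \left(-190\right) \frac{1}{25}\right)} = \frac{23761 + 46752}{27479 + \left(\frac{17}{2} + 95 \left(-190\right) \frac{1}{25}\right)} = \frac{70513}{27479 + \left(\frac{17}{2} - 722\right)} = \frac{70513}{27479 - \frac{1427}{2}} = \frac{70513}{\frac{53531}{2}} = 70513 \cdot \frac{2}{53531} = \frac{141026}{53531}$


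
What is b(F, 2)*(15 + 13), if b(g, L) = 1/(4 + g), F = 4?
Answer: 7/2 ≈ 3.5000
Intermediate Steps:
b(F, 2)*(15 + 13) = (15 + 13)/(4 + 4) = 28/8 = (1/8)*28 = 7/2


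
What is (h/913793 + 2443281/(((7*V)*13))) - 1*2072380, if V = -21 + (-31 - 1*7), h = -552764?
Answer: -10169652326043209/4906154617 ≈ -2.0728e+6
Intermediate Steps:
V = -59 (V = -21 + (-31 - 7) = -21 - 38 = -59)
(h/913793 + 2443281/(((7*V)*13))) - 1*2072380 = (-552764/913793 + 2443281/(((7*(-59))*13))) - 1*2072380 = (-552764*1/913793 + 2443281/((-413*13))) - 2072380 = (-552764/913793 + 2443281/(-5369)) - 2072380 = (-552764/913793 + 2443281*(-1/5369)) - 2072380 = (-552764/913793 - 2443281/5369) - 2072380 = -2235620864749/4906154617 - 2072380 = -10169652326043209/4906154617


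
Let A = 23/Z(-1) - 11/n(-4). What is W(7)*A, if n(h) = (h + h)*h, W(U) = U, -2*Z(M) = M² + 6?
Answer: -1549/32 ≈ -48.406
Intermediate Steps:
Z(M) = -3 - M²/2 (Z(M) = -(M² + 6)/2 = -(6 + M²)/2 = -3 - M²/2)
n(h) = 2*h² (n(h) = (2*h)*h = 2*h²)
A = -1549/224 (A = 23/(-3 - ½*(-1)²) - 11/(2*(-4)²) = 23/(-3 - ½*1) - 11/(2*16) = 23/(-3 - ½) - 11/32 = 23/(-7/2) - 11*1/32 = 23*(-2/7) - 11/32 = -46/7 - 11/32 = -1549/224 ≈ -6.9152)
W(7)*A = 7*(-1549/224) = -1549/32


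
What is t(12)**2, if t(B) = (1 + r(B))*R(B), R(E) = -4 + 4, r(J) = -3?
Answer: 0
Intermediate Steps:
R(E) = 0
t(B) = 0 (t(B) = (1 - 3)*0 = -2*0 = 0)
t(12)**2 = 0**2 = 0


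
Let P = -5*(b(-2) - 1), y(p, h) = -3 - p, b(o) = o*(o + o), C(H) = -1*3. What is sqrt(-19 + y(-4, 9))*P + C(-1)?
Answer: -3 - 105*I*sqrt(2) ≈ -3.0 - 148.49*I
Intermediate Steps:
C(H) = -3
b(o) = 2*o**2 (b(o) = o*(2*o) = 2*o**2)
P = -35 (P = -5*(2*(-2)**2 - 1) = -5*(2*4 - 1) = -5*(8 - 1) = -5*7 = -35)
sqrt(-19 + y(-4, 9))*P + C(-1) = sqrt(-19 + (-3 - 1*(-4)))*(-35) - 3 = sqrt(-19 + (-3 + 4))*(-35) - 3 = sqrt(-19 + 1)*(-35) - 3 = sqrt(-18)*(-35) - 3 = (3*I*sqrt(2))*(-35) - 3 = -105*I*sqrt(2) - 3 = -3 - 105*I*sqrt(2)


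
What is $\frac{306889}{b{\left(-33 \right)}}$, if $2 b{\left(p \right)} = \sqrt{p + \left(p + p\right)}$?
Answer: $- \frac{55798 i \sqrt{11}}{3} \approx - 61687.0 i$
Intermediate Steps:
$b{\left(p \right)} = \frac{\sqrt{3} \sqrt{p}}{2}$ ($b{\left(p \right)} = \frac{\sqrt{p + \left(p + p\right)}}{2} = \frac{\sqrt{p + 2 p}}{2} = \frac{\sqrt{3 p}}{2} = \frac{\sqrt{3} \sqrt{p}}{2}$)
$\frac{306889}{b{\left(-33 \right)}} = \frac{306889}{\frac{1}{2} \sqrt{3} \sqrt{-33}} = \frac{306889}{\frac{1}{2} \sqrt{3} i \sqrt{33}} = \frac{306889}{\frac{3}{2} i \sqrt{11}} = 306889 \left(- \frac{2 i \sqrt{11}}{33}\right) = - \frac{55798 i \sqrt{11}}{3}$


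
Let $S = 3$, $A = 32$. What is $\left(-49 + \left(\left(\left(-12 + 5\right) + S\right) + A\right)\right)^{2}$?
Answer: $441$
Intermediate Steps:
$\left(-49 + \left(\left(\left(-12 + 5\right) + S\right) + A\right)\right)^{2} = \left(-49 + \left(\left(\left(-12 + 5\right) + 3\right) + 32\right)\right)^{2} = \left(-49 + \left(\left(-7 + 3\right) + 32\right)\right)^{2} = \left(-49 + \left(-4 + 32\right)\right)^{2} = \left(-49 + 28\right)^{2} = \left(-21\right)^{2} = 441$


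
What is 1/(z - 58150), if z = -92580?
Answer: -1/150730 ≈ -6.6344e-6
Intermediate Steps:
1/(z - 58150) = 1/(-92580 - 58150) = 1/(-150730) = -1/150730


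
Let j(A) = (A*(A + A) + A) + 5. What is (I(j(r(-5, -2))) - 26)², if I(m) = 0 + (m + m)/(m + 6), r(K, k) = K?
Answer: 114921/196 ≈ 586.33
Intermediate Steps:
j(A) = 5 + A + 2*A² (j(A) = (A*(2*A) + A) + 5 = (2*A² + A) + 5 = (A + 2*A²) + 5 = 5 + A + 2*A²)
I(m) = 2*m/(6 + m) (I(m) = 0 + (2*m)/(6 + m) = 0 + 2*m/(6 + m) = 2*m/(6 + m))
(I(j(r(-5, -2))) - 26)² = (2*(5 - 5 + 2*(-5)²)/(6 + (5 - 5 + 2*(-5)²)) - 26)² = (2*(5 - 5 + 2*25)/(6 + (5 - 5 + 2*25)) - 26)² = (2*(5 - 5 + 50)/(6 + (5 - 5 + 50)) - 26)² = (2*50/(6 + 50) - 26)² = (2*50/56 - 26)² = (2*50*(1/56) - 26)² = (25/14 - 26)² = (-339/14)² = 114921/196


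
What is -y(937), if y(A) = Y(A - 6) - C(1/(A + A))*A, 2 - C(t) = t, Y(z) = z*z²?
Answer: -1613905235/2 ≈ -8.0695e+8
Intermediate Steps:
Y(z) = z³
C(t) = 2 - t
y(A) = (-6 + A)³ - A*(2 - 1/(2*A)) (y(A) = (A - 6)³ - (2 - 1/(A + A))*A = (-6 + A)³ - (2 - 1/(2*A))*A = (-6 + A)³ - A*(2 - 1/(2*A)))
-y(937) = -(½ + (-6 + 937)³ - 2*937) = -(½ + 931³ - 1874) = -(½ + 806954491 - 1874) = -1*1613905235/2 = -1613905235/2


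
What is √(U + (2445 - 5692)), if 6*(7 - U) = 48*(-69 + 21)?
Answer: 2*I*√714 ≈ 53.442*I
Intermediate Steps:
U = 391 (U = 7 - 8*(-69 + 21) = 7 - 8*(-48) = 7 - ⅙*(-2304) = 7 + 384 = 391)
√(U + (2445 - 5692)) = √(391 + (2445 - 5692)) = √(391 - 3247) = √(-2856) = 2*I*√714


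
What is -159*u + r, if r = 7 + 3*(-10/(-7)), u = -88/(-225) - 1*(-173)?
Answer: -14467898/525 ≈ -27558.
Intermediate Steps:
u = 39013/225 (u = -88*(-1/225) + 173 = 88/225 + 173 = 39013/225 ≈ 173.39)
r = 79/7 (r = 7 + 3*(-10*(-⅐)) = 7 + 3*(10/7) = 7 + 30/7 = 79/7 ≈ 11.286)
-159*u + r = -159*39013/225 + 79/7 = -2067689/75 + 79/7 = -14467898/525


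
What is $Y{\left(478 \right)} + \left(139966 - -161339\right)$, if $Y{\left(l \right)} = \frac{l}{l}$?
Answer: $301306$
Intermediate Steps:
$Y{\left(l \right)} = 1$
$Y{\left(478 \right)} + \left(139966 - -161339\right) = 1 + \left(139966 - -161339\right) = 1 + \left(139966 + 161339\right) = 1 + 301305 = 301306$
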